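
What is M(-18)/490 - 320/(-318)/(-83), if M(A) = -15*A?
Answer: 348479/646653 ≈ 0.53890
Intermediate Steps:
M(-18)/490 - 320/(-318)/(-83) = -15*(-18)/490 - 320/(-318)/(-83) = 270*(1/490) - 320*(-1/318)*(-1/83) = 27/49 + (160/159)*(-1/83) = 27/49 - 160/13197 = 348479/646653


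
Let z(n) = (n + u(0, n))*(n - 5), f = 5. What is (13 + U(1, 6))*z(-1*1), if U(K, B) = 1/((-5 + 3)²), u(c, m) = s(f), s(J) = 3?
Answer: -159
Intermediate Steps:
u(c, m) = 3
z(n) = (-5 + n)*(3 + n) (z(n) = (n + 3)*(n - 5) = (3 + n)*(-5 + n) = (-5 + n)*(3 + n))
U(K, B) = ¼ (U(K, B) = 1/((-2)²) = 1/4 = ¼)
(13 + U(1, 6))*z(-1*1) = (13 + ¼)*(-15 + (-1*1)² - (-2)) = 53*(-15 + (-1)² - 2*(-1))/4 = 53*(-15 + 1 + 2)/4 = (53/4)*(-12) = -159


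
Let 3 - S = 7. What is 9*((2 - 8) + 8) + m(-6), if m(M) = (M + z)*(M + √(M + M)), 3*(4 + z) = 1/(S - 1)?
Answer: 392/5 - 302*I*√3/15 ≈ 78.4 - 34.872*I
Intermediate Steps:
S = -4 (S = 3 - 1*7 = 3 - 7 = -4)
z = -61/15 (z = -4 + 1/(3*(-4 - 1)) = -4 + (⅓)/(-5) = -4 + (⅓)*(-⅕) = -4 - 1/15 = -61/15 ≈ -4.0667)
m(M) = (-61/15 + M)*(M + √2*√M) (m(M) = (M - 61/15)*(M + √(M + M)) = (-61/15 + M)*(M + √(2*M)) = (-61/15 + M)*(M + √2*√M))
9*((2 - 8) + 8) + m(-6) = 9*((2 - 8) + 8) + ((-6)² - 61/15*(-6) + √2*(-6)^(3/2) - 61*√2*√(-6)/15) = 9*(-6 + 8) + (36 + 122/5 + √2*(-6*I*√6) - 61*√2*I*√6/15) = 9*2 + (36 + 122/5 - 12*I*√3 - 122*I*√3/15) = 18 + (302/5 - 302*I*√3/15) = 392/5 - 302*I*√3/15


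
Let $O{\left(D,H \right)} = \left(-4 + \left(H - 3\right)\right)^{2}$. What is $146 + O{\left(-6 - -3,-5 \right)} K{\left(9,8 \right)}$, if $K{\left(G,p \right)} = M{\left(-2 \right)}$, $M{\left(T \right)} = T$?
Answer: $-142$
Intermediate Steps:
$K{\left(G,p \right)} = -2$
$O{\left(D,H \right)} = \left(-7 + H\right)^{2}$ ($O{\left(D,H \right)} = \left(-4 + \left(-3 + H\right)\right)^{2} = \left(-7 + H\right)^{2}$)
$146 + O{\left(-6 - -3,-5 \right)} K{\left(9,8 \right)} = 146 + \left(-7 - 5\right)^{2} \left(-2\right) = 146 + \left(-12\right)^{2} \left(-2\right) = 146 + 144 \left(-2\right) = 146 - 288 = -142$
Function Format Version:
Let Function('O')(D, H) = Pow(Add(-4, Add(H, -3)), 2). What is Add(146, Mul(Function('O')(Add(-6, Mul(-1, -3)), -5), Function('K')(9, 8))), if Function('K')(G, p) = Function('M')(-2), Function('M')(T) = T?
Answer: -142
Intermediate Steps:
Function('K')(G, p) = -2
Function('O')(D, H) = Pow(Add(-7, H), 2) (Function('O')(D, H) = Pow(Add(-4, Add(-3, H)), 2) = Pow(Add(-7, H), 2))
Add(146, Mul(Function('O')(Add(-6, Mul(-1, -3)), -5), Function('K')(9, 8))) = Add(146, Mul(Pow(Add(-7, -5), 2), -2)) = Add(146, Mul(Pow(-12, 2), -2)) = Add(146, Mul(144, -2)) = Add(146, -288) = -142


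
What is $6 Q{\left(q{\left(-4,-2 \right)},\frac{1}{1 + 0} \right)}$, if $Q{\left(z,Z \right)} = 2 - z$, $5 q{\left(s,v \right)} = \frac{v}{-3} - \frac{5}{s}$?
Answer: $\frac{97}{10} \approx 9.7$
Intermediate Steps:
$q{\left(s,v \right)} = - \frac{1}{s} - \frac{v}{15}$ ($q{\left(s,v \right)} = \frac{\frac{v}{-3} - \frac{5}{s}}{5} = \frac{v \left(- \frac{1}{3}\right) - \frac{5}{s}}{5} = \frac{- \frac{v}{3} - \frac{5}{s}}{5} = \frac{- \frac{5}{s} - \frac{v}{3}}{5} = - \frac{1}{s} - \frac{v}{15}$)
$6 Q{\left(q{\left(-4,-2 \right)},\frac{1}{1 + 0} \right)} = 6 \left(2 - \left(- \frac{1}{-4} - - \frac{2}{15}\right)\right) = 6 \left(2 - \left(\left(-1\right) \left(- \frac{1}{4}\right) + \frac{2}{15}\right)\right) = 6 \left(2 - \left(\frac{1}{4} + \frac{2}{15}\right)\right) = 6 \left(2 - \frac{23}{60}\right) = 6 \cdot \frac{97}{60} = \frac{97}{10}$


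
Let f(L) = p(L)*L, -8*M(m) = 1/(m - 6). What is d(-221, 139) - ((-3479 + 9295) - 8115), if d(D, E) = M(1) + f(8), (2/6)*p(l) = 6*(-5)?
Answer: 63161/40 ≈ 1579.0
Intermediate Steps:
p(l) = -90 (p(l) = 3*(6*(-5)) = 3*(-30) = -90)
M(m) = -1/(8*(-6 + m)) (M(m) = -1/(8*(m - 6)) = -1/(8*(-6 + m)))
f(L) = -90*L
d(D, E) = -28799/40 (d(D, E) = -1/(-48 + 8*1) - 90*8 = -1/(-48 + 8) - 720 = -1/(-40) - 720 = -1*(-1/40) - 720 = 1/40 - 720 = -28799/40)
d(-221, 139) - ((-3479 + 9295) - 8115) = -28799/40 - ((-3479 + 9295) - 8115) = -28799/40 - (5816 - 8115) = -28799/40 - 1*(-2299) = -28799/40 + 2299 = 63161/40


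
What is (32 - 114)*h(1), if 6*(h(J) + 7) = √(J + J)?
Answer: 574 - 41*√2/3 ≈ 554.67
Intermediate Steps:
h(J) = -7 + √2*√J/6 (h(J) = -7 + √(J + J)/6 = -7 + √(2*J)/6 = -7 + (√2*√J)/6 = -7 + √2*√J/6)
(32 - 114)*h(1) = (32 - 114)*(-7 + √2*√1/6) = -82*(-7 + (⅙)*√2*1) = -82*(-7 + √2/6) = 574 - 41*√2/3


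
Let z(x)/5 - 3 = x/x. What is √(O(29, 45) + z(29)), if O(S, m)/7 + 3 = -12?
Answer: I*√85 ≈ 9.2195*I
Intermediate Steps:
O(S, m) = -105 (O(S, m) = -21 + 7*(-12) = -21 - 84 = -105)
z(x) = 20 (z(x) = 15 + 5*(x/x) = 15 + 5*1 = 15 + 5 = 20)
√(O(29, 45) + z(29)) = √(-105 + 20) = √(-85) = I*√85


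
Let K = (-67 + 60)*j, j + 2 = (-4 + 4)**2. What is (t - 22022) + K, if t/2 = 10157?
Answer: -1694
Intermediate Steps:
j = -2 (j = -2 + (-4 + 4)**2 = -2 + 0**2 = -2 + 0 = -2)
t = 20314 (t = 2*10157 = 20314)
K = 14 (K = (-67 + 60)*(-2) = -7*(-2) = 14)
(t - 22022) + K = (20314 - 22022) + 14 = -1708 + 14 = -1694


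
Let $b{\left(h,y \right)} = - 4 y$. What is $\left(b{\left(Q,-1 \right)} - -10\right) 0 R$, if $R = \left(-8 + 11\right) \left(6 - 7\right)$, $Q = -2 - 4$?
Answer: $0$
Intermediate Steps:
$Q = -6$
$R = -3$ ($R = 3 \left(-1\right) = -3$)
$\left(b{\left(Q,-1 \right)} - -10\right) 0 R = \left(\left(-4\right) \left(-1\right) - -10\right) 0 \left(-3\right) = \left(4 + 10\right) 0 \left(-3\right) = 14 \cdot 0 \left(-3\right) = 0 \left(-3\right) = 0$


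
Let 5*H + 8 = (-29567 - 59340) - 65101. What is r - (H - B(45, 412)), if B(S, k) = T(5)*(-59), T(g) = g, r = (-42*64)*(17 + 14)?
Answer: -264099/5 ≈ -52820.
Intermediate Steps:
r = -83328 (r = -2688*31 = -83328)
B(S, k) = -295 (B(S, k) = 5*(-59) = -295)
H = -154016/5 (H = -8/5 + ((-29567 - 59340) - 65101)/5 = -8/5 + (-88907 - 65101)/5 = -8/5 + (⅕)*(-154008) = -8/5 - 154008/5 = -154016/5 ≈ -30803.)
r - (H - B(45, 412)) = -83328 - (-154016/5 - 1*(-295)) = -83328 - (-154016/5 + 295) = -83328 - 1*(-152541/5) = -83328 + 152541/5 = -264099/5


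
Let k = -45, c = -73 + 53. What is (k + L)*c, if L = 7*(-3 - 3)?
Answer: 1740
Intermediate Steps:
c = -20
L = -42 (L = 7*(-6) = -42)
(k + L)*c = (-45 - 42)*(-20) = -87*(-20) = 1740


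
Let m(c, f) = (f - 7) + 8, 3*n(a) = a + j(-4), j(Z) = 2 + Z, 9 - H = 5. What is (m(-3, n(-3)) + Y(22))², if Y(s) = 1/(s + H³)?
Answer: 28561/66564 ≈ 0.42908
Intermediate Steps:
H = 4 (H = 9 - 1*5 = 9 - 5 = 4)
Y(s) = 1/(64 + s) (Y(s) = 1/(s + 4³) = 1/(s + 64) = 1/(64 + s))
n(a) = -⅔ + a/3 (n(a) = (a + (2 - 4))/3 = (a - 2)/3 = (-2 + a)/3 = -⅔ + a/3)
m(c, f) = 1 + f (m(c, f) = (-7 + f) + 8 = 1 + f)
(m(-3, n(-3)) + Y(22))² = ((1 + (-⅔ + (⅓)*(-3))) + 1/(64 + 22))² = ((1 + (-⅔ - 1)) + 1/86)² = ((1 - 5/3) + 1/86)² = (-⅔ + 1/86)² = (-169/258)² = 28561/66564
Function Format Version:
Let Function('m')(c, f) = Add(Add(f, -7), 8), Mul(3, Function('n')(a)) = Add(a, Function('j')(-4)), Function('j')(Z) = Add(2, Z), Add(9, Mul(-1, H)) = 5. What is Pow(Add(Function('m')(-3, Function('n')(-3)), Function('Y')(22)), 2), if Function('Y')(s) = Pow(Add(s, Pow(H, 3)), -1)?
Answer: Rational(28561, 66564) ≈ 0.42908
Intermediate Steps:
H = 4 (H = Add(9, Mul(-1, 5)) = Add(9, -5) = 4)
Function('Y')(s) = Pow(Add(64, s), -1) (Function('Y')(s) = Pow(Add(s, Pow(4, 3)), -1) = Pow(Add(s, 64), -1) = Pow(Add(64, s), -1))
Function('n')(a) = Add(Rational(-2, 3), Mul(Rational(1, 3), a)) (Function('n')(a) = Mul(Rational(1, 3), Add(a, Add(2, -4))) = Mul(Rational(1, 3), Add(a, -2)) = Mul(Rational(1, 3), Add(-2, a)) = Add(Rational(-2, 3), Mul(Rational(1, 3), a)))
Function('m')(c, f) = Add(1, f) (Function('m')(c, f) = Add(Add(-7, f), 8) = Add(1, f))
Pow(Add(Function('m')(-3, Function('n')(-3)), Function('Y')(22)), 2) = Pow(Add(Add(1, Add(Rational(-2, 3), Mul(Rational(1, 3), -3))), Pow(Add(64, 22), -1)), 2) = Pow(Add(Add(1, Add(Rational(-2, 3), -1)), Pow(86, -1)), 2) = Pow(Add(Add(1, Rational(-5, 3)), Rational(1, 86)), 2) = Pow(Add(Rational(-2, 3), Rational(1, 86)), 2) = Pow(Rational(-169, 258), 2) = Rational(28561, 66564)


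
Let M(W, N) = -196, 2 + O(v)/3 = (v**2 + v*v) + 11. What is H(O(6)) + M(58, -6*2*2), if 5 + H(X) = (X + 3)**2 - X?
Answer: 60072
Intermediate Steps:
O(v) = 27 + 6*v**2 (O(v) = -6 + 3*((v**2 + v*v) + 11) = -6 + 3*((v**2 + v**2) + 11) = -6 + 3*(2*v**2 + 11) = -6 + 3*(11 + 2*v**2) = -6 + (33 + 6*v**2) = 27 + 6*v**2)
H(X) = -5 + (3 + X)**2 - X (H(X) = -5 + ((X + 3)**2 - X) = -5 + ((3 + X)**2 - X) = -5 + (3 + X)**2 - X)
H(O(6)) + M(58, -6*2*2) = (-5 + (3 + (27 + 6*6**2))**2 - (27 + 6*6**2)) - 196 = (-5 + (3 + (27 + 6*36))**2 - (27 + 6*36)) - 196 = (-5 + (3 + (27 + 216))**2 - (27 + 216)) - 196 = (-5 + (3 + 243)**2 - 1*243) - 196 = (-5 + 246**2 - 243) - 196 = (-5 + 60516 - 243) - 196 = 60268 - 196 = 60072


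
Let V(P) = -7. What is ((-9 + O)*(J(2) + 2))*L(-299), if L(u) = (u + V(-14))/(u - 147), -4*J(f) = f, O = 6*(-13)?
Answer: -39933/446 ≈ -89.536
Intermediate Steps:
O = -78
J(f) = -f/4
L(u) = (-7 + u)/(-147 + u) (L(u) = (u - 7)/(u - 147) = (-7 + u)/(-147 + u))
((-9 + O)*(J(2) + 2))*L(-299) = ((-9 - 78)*(-¼*2 + 2))*((-7 - 299)/(-147 - 299)) = (-87*(-½ + 2))*(-306/(-446)) = (-87*3/2)*(-1/446*(-306)) = -261/2*153/223 = -39933/446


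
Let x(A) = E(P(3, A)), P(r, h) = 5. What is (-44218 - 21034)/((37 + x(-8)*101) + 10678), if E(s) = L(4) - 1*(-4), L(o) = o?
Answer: -65252/11523 ≈ -5.6628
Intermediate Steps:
E(s) = 8 (E(s) = 4 - 1*(-4) = 4 + 4 = 8)
x(A) = 8
(-44218 - 21034)/((37 + x(-8)*101) + 10678) = (-44218 - 21034)/((37 + 8*101) + 10678) = -65252/((37 + 808) + 10678) = -65252/(845 + 10678) = -65252/11523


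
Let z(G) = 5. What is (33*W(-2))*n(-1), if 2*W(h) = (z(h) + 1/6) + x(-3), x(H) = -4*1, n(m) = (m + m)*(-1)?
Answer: 77/2 ≈ 38.500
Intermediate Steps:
n(m) = -2*m (n(m) = (2*m)*(-1) = -2*m)
x(H) = -4
W(h) = 7/12 (W(h) = ((5 + 1/6) - 4)/2 = (31/6 - 4)/2 = (1/2)*(7/6) = 7/12)
(33*W(-2))*n(-1) = (33*(7/12))*(-2*(-1)) = (77/4)*2 = 77/2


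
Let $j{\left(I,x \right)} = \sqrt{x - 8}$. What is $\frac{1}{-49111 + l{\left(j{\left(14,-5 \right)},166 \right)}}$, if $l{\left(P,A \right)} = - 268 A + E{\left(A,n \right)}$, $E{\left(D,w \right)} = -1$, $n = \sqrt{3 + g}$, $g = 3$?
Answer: $- \frac{1}{93600} \approx -1.0684 \cdot 10^{-5}$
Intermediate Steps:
$n = \sqrt{6}$ ($n = \sqrt{3 + 3} = \sqrt{6} \approx 2.4495$)
$j{\left(I,x \right)} = \sqrt{-8 + x}$
$l{\left(P,A \right)} = -1 - 268 A$ ($l{\left(P,A \right)} = - 268 A - 1 = -1 - 268 A$)
$\frac{1}{-49111 + l{\left(j{\left(14,-5 \right)},166 \right)}} = \frac{1}{-49111 - 44489} = \frac{1}{-93600} = - \frac{1}{93600}$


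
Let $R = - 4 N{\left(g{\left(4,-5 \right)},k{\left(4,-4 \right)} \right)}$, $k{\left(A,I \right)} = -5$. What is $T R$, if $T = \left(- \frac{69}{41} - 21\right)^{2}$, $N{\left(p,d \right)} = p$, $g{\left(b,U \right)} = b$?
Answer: $- \frac{13838400}{1681} \approx -8232.3$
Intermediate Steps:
$T = \frac{864900}{1681}$ ($T = \left(\left(-69\right) \frac{1}{41} - 21\right)^{2} = \left(- \frac{69}{41} - 21\right)^{2} = \left(- \frac{930}{41}\right)^{2} = \frac{864900}{1681} \approx 514.52$)
$R = -16$ ($R = \left(-4\right) 4 = -16$)
$T R = \frac{864900}{1681} \left(-16\right) = - \frac{13838400}{1681}$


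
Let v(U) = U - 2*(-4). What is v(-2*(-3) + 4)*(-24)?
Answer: -432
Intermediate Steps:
v(U) = 8 + U (v(U) = U + 8 = 8 + U)
v(-2*(-3) + 4)*(-24) = (8 + (-2*(-3) + 4))*(-24) = (8 + (6 + 4))*(-24) = (8 + 10)*(-24) = 18*(-24) = -432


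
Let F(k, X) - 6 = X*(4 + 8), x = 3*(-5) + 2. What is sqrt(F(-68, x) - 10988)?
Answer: I*sqrt(11138) ≈ 105.54*I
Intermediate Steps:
x = -13 (x = -15 + 2 = -13)
F(k, X) = 6 + 12*X (F(k, X) = 6 + X*(4 + 8) = 6 + X*12 = 6 + 12*X)
sqrt(F(-68, x) - 10988) = sqrt((6 + 12*(-13)) - 10988) = sqrt((6 - 156) - 10988) = sqrt(-150 - 10988) = sqrt(-11138) = I*sqrt(11138)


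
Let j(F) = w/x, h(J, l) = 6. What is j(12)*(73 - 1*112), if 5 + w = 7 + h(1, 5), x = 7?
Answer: -312/7 ≈ -44.571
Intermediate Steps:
w = 8 (w = -5 + (7 + 6) = -5 + 13 = 8)
j(F) = 8/7
j(12)*(73 - 1*112) = 8*(73 - 1*112)/7 = 8*(73 - 112)/7 = (8/7)*(-39) = -312/7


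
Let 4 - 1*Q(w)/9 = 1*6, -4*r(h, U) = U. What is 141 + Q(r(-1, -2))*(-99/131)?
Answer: 20253/131 ≈ 154.60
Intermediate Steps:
r(h, U) = -U/4
Q(w) = -18 (Q(w) = 36 - 9*6 = 36 - 54 = -18)
141 + Q(r(-1, -2))*(-99/131) = 141 - (-1782)/131 = 141 - 18*(-99/131) = 141 + 1782/131 = 20253/131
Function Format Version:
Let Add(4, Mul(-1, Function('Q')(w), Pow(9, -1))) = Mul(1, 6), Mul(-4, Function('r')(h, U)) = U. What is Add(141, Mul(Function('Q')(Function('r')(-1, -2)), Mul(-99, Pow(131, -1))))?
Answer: Rational(20253, 131) ≈ 154.60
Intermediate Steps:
Function('r')(h, U) = Mul(Rational(-1, 4), U)
Function('Q')(w) = -18 (Function('Q')(w) = Add(36, Mul(-9, Mul(1, 6))) = Add(36, Mul(-9, 6)) = Add(36, -54) = -18)
Add(141, Mul(Function('Q')(Function('r')(-1, -2)), Mul(-99, Pow(131, -1)))) = Add(141, Mul(-18, Mul(-99, Pow(131, -1)))) = Add(141, Mul(-18, Mul(-99, Rational(1, 131)))) = Add(141, Mul(-18, Rational(-99, 131))) = Add(141, Rational(1782, 131)) = Rational(20253, 131)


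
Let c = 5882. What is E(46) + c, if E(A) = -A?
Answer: 5836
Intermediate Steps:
E(46) + c = -1*46 + 5882 = -46 + 5882 = 5836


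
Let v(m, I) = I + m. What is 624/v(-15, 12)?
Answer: -208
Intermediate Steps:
624/v(-15, 12) = 624/(12 - 15) = 624/(-3) = 624*(-⅓) = -208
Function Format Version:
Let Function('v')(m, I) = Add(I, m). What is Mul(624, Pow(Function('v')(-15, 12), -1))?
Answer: -208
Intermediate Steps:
Mul(624, Pow(Function('v')(-15, 12), -1)) = Mul(624, Pow(Add(12, -15), -1)) = Mul(624, Pow(-3, -1)) = Mul(624, Rational(-1, 3)) = -208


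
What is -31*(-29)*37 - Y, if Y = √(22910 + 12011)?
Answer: 33263 - √34921 ≈ 33076.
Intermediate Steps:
Y = √34921 ≈ 186.87
-31*(-29)*37 - Y = -31*(-29)*37 - √34921 = 899*37 - √34921 = 33263 - √34921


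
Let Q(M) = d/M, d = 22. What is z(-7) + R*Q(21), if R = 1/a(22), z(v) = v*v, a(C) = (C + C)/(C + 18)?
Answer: 1049/21 ≈ 49.952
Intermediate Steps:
a(C) = 2*C/(18 + C) (a(C) = (2*C)/(18 + C) = 2*C/(18 + C))
z(v) = v²
Q(M) = 22/M
R = 10/11 (R = 1/(2*22/(18 + 22)) = 1/(2*22/40) = 1/(2*22*(1/40)) = 1/(11/10) = 10/11 ≈ 0.90909)
z(-7) + R*Q(21) = (-7)² + 10*(22/21)/11 = 49 + 10*(22*(1/21))/11 = 49 + (10/11)*(22/21) = 49 + 20/21 = 1049/21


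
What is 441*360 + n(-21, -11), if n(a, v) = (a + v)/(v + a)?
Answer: 158761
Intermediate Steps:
n(a, v) = 1 (n(a, v) = (a + v)/(a + v) = 1)
441*360 + n(-21, -11) = 441*360 + 1 = 158760 + 1 = 158761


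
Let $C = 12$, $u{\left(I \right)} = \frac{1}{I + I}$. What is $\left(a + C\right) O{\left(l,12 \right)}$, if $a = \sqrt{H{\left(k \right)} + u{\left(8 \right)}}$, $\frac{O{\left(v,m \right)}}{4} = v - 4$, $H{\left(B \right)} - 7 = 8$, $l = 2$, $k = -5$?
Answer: $-96 - 2 \sqrt{241} \approx -127.05$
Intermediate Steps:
$H{\left(B \right)} = 15$ ($H{\left(B \right)} = 7 + 8 = 15$)
$u{\left(I \right)} = \frac{1}{2 I}$
$O{\left(v,m \right)} = -16 + 4 v$ ($O{\left(v,m \right)} = 4 \left(v - 4\right) = 4 \left(-4 + v\right) = -16 + 4 v$)
$a = \frac{\sqrt{241}}{4}$ ($a = \sqrt{15 + \frac{1}{2 \cdot 8}} = \sqrt{15 + \frac{1}{2} \cdot \frac{1}{8}} = \sqrt{15 + \frac{1}{16}} = \sqrt{\frac{241}{16}} = \frac{\sqrt{241}}{4} \approx 3.881$)
$\left(a + C\right) O{\left(l,12 \right)} = \left(\frac{\sqrt{241}}{4} + 12\right) \left(-16 + 4 \cdot 2\right) = \left(12 + \frac{\sqrt{241}}{4}\right) \left(-16 + 8\right) = \left(12 + \frac{\sqrt{241}}{4}\right) \left(-8\right) = -96 - 2 \sqrt{241}$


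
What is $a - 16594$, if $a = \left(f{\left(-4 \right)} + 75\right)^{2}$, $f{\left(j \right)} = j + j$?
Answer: $-12105$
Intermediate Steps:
$f{\left(j \right)} = 2 j$
$a = 4489$ ($a = \left(2 \left(-4\right) + 75\right)^{2} = \left(-8 + 75\right)^{2} = 67^{2} = 4489$)
$a - 16594 = 4489 - 16594 = -12105$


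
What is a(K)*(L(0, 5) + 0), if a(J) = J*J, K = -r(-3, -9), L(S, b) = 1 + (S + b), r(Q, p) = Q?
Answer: 54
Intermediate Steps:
L(S, b) = 1 + S + b
K = 3 (K = -1*(-3) = 3)
a(J) = J²
a(K)*(L(0, 5) + 0) = 3²*((1 + 0 + 5) + 0) = 9*(6 + 0) = 9*6 = 54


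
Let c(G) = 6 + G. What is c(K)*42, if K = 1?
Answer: 294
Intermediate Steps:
c(K)*42 = (6 + 1)*42 = 7*42 = 294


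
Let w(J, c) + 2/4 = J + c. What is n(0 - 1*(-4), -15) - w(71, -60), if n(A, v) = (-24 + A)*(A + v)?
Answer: 419/2 ≈ 209.50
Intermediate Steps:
w(J, c) = -1/2 + J + c (w(J, c) = -1/2 + (J + c) = -1/2 + J + c)
n(0 - 1*(-4), -15) - w(71, -60) = ((0 - 1*(-4))**2 - 24*(0 - 1*(-4)) - 24*(-15) + (0 - 1*(-4))*(-15)) - (-1/2 + 71 - 60) = ((0 + 4)**2 - 24*(0 + 4) + 360 + (0 + 4)*(-15)) - 1*21/2 = (4**2 - 24*4 + 360 + 4*(-15)) - 21/2 = (16 - 96 + 360 - 60) - 21/2 = 220 - 21/2 = 419/2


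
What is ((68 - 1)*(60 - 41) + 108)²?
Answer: 1907161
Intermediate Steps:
((68 - 1)*(60 - 41) + 108)² = (67*19 + 108)² = (1273 + 108)² = 1381² = 1907161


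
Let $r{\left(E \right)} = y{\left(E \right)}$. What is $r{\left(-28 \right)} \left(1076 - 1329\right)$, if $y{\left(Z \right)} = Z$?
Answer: $7084$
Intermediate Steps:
$r{\left(E \right)} = E$
$r{\left(-28 \right)} \left(1076 - 1329\right) = - 28 \left(1076 - 1329\right) = \left(-28\right) \left(-253\right) = 7084$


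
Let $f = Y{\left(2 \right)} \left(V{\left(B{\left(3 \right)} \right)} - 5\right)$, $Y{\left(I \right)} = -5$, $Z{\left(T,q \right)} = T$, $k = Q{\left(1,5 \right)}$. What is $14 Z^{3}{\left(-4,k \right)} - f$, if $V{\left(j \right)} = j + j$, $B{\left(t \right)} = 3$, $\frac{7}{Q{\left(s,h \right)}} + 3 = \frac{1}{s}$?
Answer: $-891$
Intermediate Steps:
$Q{\left(s,h \right)} = \frac{7}{-3 + \frac{1}{s}}$
$k = - \frac{7}{2}$ ($k = \left(-7\right) 1 \frac{1}{-1 + 3 \cdot 1} = \left(-7\right) 1 \frac{1}{-1 + 3} = \left(-7\right) 1 \cdot \frac{1}{2} = - \frac{7}{2} \approx -3.5$)
$V{\left(j \right)} = 2 j$
$f = -5$ ($f = - 5 \left(2 \cdot 3 - 5\right) = - 5 \left(6 - 5\right) = \left(-5\right) 1 = -5$)
$14 Z^{3}{\left(-4,k \right)} - f = 14 \left(-4\right)^{3} - -5 = 14 \left(-64\right) + 5 = -896 + 5 = -891$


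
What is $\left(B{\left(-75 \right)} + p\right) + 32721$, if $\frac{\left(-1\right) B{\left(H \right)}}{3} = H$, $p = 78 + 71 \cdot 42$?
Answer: $36006$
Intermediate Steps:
$p = 3060$ ($p = 78 + 2982 = 3060$)
$B{\left(H \right)} = - 3 H$
$\left(B{\left(-75 \right)} + p\right) + 32721 = \left(\left(-3\right) \left(-75\right) + 3060\right) + 32721 = \left(225 + 3060\right) + 32721 = 3285 + 32721 = 36006$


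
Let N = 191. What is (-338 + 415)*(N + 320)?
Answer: 39347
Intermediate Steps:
(-338 + 415)*(N + 320) = (-338 + 415)*(191 + 320) = 77*511 = 39347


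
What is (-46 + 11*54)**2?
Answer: 300304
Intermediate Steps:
(-46 + 11*54)**2 = (-46 + 594)**2 = 548**2 = 300304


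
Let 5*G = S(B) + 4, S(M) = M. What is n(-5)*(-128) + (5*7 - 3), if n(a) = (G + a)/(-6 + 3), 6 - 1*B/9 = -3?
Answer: 544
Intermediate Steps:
B = 81 (B = 54 - 9*(-3) = 54 + 27 = 81)
G = 17 (G = (81 + 4)/5 = (⅕)*85 = 17)
n(a) = -17/3 - a/3 (n(a) = (17 + a)/(-6 + 3) = (17 + a)/(-3) = (17 + a)*(-⅓) = -17/3 - a/3)
n(-5)*(-128) + (5*7 - 3) = (-17/3 - ⅓*(-5))*(-128) + (5*7 - 3) = (-17/3 + 5/3)*(-128) + (35 - 3) = -4*(-128) + 32 = 512 + 32 = 544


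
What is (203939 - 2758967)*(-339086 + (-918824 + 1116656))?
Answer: 360907925112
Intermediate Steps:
(203939 - 2758967)*(-339086 + (-918824 + 1116656)) = -2555028*(-339086 + 197832) = -2555028*(-141254) = 360907925112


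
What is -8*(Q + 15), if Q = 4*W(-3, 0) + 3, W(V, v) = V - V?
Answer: -144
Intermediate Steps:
W(V, v) = 0
Q = 3 (Q = 4*0 + 3 = 0 + 3 = 3)
-8*(Q + 15) = -8*(3 + 15) = -8*18 = -144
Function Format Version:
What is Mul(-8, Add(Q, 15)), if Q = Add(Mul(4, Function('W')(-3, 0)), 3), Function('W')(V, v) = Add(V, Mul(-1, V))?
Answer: -144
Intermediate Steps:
Function('W')(V, v) = 0
Q = 3 (Q = Add(Mul(4, 0), 3) = Add(0, 3) = 3)
Mul(-8, Add(Q, 15)) = Mul(-8, Add(3, 15)) = Mul(-8, 18) = -144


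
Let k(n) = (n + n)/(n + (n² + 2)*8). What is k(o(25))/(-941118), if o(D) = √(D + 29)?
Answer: 9/15736277225 - 224*√6/15736277225 ≈ -3.4296e-8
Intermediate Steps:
o(D) = √(29 + D)
k(n) = 2*n/(16 + n + 8*n²) (k(n) = (2*n)/(n + (2 + n²)*8) = (2*n)/(n + (16 + 8*n²)) = (2*n)/(16 + n + 8*n²) = 2*n/(16 + n + 8*n²))
k(o(25))/(-941118) = (2*√(29 + 25)/(16 + √(29 + 25) + 8*(√(29 + 25))²))/(-941118) = (2*√54/(16 + √54 + 8*(√54)²))*(-1/941118) = (2*(3*√6)/(16 + 3*√6 + 8*(3*√6)²))*(-1/941118) = (2*(3*√6)/(16 + 3*√6 + 8*54))*(-1/941118) = (2*(3*√6)/(16 + 3*√6 + 432))*(-1/941118) = (2*(3*√6)/(448 + 3*√6))*(-1/941118) = (6*√6/(448 + 3*√6))*(-1/941118) = -√6/(156853*(448 + 3*√6))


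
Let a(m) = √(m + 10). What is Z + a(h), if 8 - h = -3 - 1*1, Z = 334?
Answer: 334 + √22 ≈ 338.69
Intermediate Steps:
h = 12 (h = 8 - (-3 - 1*1) = 8 - (-3 - 1) = 8 - 1*(-4) = 8 + 4 = 12)
a(m) = √(10 + m)
Z + a(h) = 334 + √(10 + 12) = 334 + √22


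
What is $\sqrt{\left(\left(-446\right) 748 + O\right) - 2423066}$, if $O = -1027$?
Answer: $i \sqrt{2757701} \approx 1660.6 i$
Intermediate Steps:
$\sqrt{\left(\left(-446\right) 748 + O\right) - 2423066} = \sqrt{\left(\left(-446\right) 748 - 1027\right) - 2423066} = \sqrt{\left(-333608 - 1027\right) - 2423066} = \sqrt{-334635 - 2423066} = \sqrt{-2757701} = i \sqrt{2757701}$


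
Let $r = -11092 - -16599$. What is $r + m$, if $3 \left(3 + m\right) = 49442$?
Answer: $\frac{65954}{3} \approx 21985.0$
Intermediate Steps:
$m = \frac{49433}{3}$ ($m = -3 + \frac{1}{3} \cdot 49442 = -3 + \frac{49442}{3} = \frac{49433}{3} \approx 16478.0$)
$r = 5507$ ($r = -11092 + 16599 = 5507$)
$r + m = 5507 + \frac{49433}{3} = \frac{65954}{3}$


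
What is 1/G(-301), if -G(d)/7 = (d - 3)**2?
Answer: -1/646912 ≈ -1.5458e-6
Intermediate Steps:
G(d) = -7*(-3 + d)**2 (G(d) = -7*(d - 3)**2 = -7*(-3 + d)**2)
1/G(-301) = 1/(-7*(-3 - 301)**2) = 1/(-7*(-304)**2) = 1/(-7*92416) = 1/(-646912) = -1/646912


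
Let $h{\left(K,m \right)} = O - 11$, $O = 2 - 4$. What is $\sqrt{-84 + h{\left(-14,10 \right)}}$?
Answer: $i \sqrt{97} \approx 9.8489 i$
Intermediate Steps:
$O = -2$
$h{\left(K,m \right)} = -13$ ($h{\left(K,m \right)} = -2 - 11 = -13$)
$\sqrt{-84 + h{\left(-14,10 \right)}} = \sqrt{-84 - 13} = \sqrt{-97} = i \sqrt{97}$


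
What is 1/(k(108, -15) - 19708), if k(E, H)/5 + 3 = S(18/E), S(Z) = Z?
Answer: -6/118333 ≈ -5.0704e-5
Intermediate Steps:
k(E, H) = -15 + 90/E (k(E, H) = -15 + 5*(18/E) = -15 + 90/E)
1/(k(108, -15) - 19708) = 1/((-15 + 90/108) - 19708) = 1/((-15 + 90*(1/108)) - 19708) = 1/((-15 + 5/6) - 19708) = 1/(-85/6 - 19708) = 1/(-118333/6) = -6/118333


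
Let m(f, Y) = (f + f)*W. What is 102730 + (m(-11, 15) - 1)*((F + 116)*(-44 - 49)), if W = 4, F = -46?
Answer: 682120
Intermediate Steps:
m(f, Y) = 8*f (m(f, Y) = (f + f)*4 = (2*f)*4 = 8*f)
102730 + (m(-11, 15) - 1)*((F + 116)*(-44 - 49)) = 102730 + (8*(-11) - 1)*((-46 + 116)*(-44 - 49)) = 102730 + (-88 - 1)*(70*(-93)) = 102730 - 89*(-6510) = 102730 + 579390 = 682120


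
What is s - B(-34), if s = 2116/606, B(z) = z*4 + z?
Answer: 52568/303 ≈ 173.49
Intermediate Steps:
B(z) = 5*z (B(z) = 4*z + z = 5*z)
s = 1058/303 (s = 2116*(1/606) = 1058/303 ≈ 3.4917)
s - B(-34) = 1058/303 - 5*(-34) = 1058/303 - 1*(-170) = 1058/303 + 170 = 52568/303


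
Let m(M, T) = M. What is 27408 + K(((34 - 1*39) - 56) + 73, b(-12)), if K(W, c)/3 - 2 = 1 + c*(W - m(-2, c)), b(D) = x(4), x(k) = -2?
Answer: 27333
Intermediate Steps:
b(D) = -2
K(W, c) = 9 + 3*c*(2 + W) (K(W, c) = 6 + 3*(1 + c*(W - 1*(-2))) = 6 + 3*(1 + c*(W + 2)) = 6 + 3*(1 + c*(2 + W)) = 6 + (3 + 3*c*(2 + W)) = 9 + 3*c*(2 + W))
27408 + K(((34 - 1*39) - 56) + 73, b(-12)) = 27408 + (9 + 6*(-2) + 3*(((34 - 1*39) - 56) + 73)*(-2)) = 27408 + (9 - 12 + 3*(((34 - 39) - 56) + 73)*(-2)) = 27408 + (9 - 12 + 3*((-5 - 56) + 73)*(-2)) = 27408 + (9 - 12 + 3*(-61 + 73)*(-2)) = 27408 + (9 - 12 + 3*12*(-2)) = 27408 + (9 - 12 - 72) = 27408 - 75 = 27333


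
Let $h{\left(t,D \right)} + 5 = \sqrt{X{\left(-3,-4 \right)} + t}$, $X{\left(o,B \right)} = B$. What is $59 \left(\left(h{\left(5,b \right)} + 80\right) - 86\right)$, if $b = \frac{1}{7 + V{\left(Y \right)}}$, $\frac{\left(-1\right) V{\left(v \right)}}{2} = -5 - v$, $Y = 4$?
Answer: $-590$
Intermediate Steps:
$V{\left(v \right)} = 10 + 2 v$ ($V{\left(v \right)} = - 2 \left(-5 - v\right) = 10 + 2 v$)
$b = \frac{1}{25}$ ($b = \frac{1}{7 + \left(10 + 2 \cdot 4\right)} = \frac{1}{7 + \left(10 + 8\right)} = \frac{1}{7 + 18} = \frac{1}{25} \approx 0.04$)
$h{\left(t,D \right)} = -5 + \sqrt{-4 + t}$
$59 \left(\left(h{\left(5,b \right)} + 80\right) - 86\right) = 59 \left(\left(\left(-5 + \sqrt{-4 + 5}\right) + 80\right) - 86\right) = 59 \left(\left(\left(-5 + \sqrt{1}\right) + 80\right) - 86\right) = 59 \left(\left(\left(-5 + 1\right) + 80\right) - 86\right) = 59 \left(\left(-4 + 80\right) - 86\right) = 59 \left(76 - 86\right) = 59 \left(-10\right) = -590$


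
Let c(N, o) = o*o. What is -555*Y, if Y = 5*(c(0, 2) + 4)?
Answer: -22200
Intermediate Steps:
c(N, o) = o**2
Y = 40 (Y = 5*(2**2 + 4) = 5*(4 + 4) = 5*8 = 40)
-555*Y = -555*40 = -22200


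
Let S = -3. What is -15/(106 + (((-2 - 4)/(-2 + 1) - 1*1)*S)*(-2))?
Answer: -15/136 ≈ -0.11029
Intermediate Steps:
-15/(106 + (((-2 - 4)/(-2 + 1) - 1*1)*S)*(-2)) = -15/(106 + (((-2 - 4)/(-2 + 1) - 1*1)*(-3))*(-2)) = -15/(106 + ((-6/(-1) - 1)*(-3))*(-2)) = -15/(106 + ((-6*(-1) - 1)*(-3))*(-2)) = -15/(106 + ((6 - 1)*(-3))*(-2)) = -15/(106 + (5*(-3))*(-2)) = -15/(106 - 15*(-2)) = -15/(106 + 30) = -15/136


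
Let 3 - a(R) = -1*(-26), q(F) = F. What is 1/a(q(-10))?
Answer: -1/23 ≈ -0.043478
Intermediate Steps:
a(R) = -23 (a(R) = 3 - (-1)*(-26) = 3 - 1*26 = 3 - 26 = -23)
1/a(q(-10)) = 1/(-23) = -1/23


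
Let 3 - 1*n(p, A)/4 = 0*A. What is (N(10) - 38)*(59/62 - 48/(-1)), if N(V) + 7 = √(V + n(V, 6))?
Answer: -136575/62 + 3035*√22/62 ≈ -1973.2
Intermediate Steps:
n(p, A) = 12 (n(p, A) = 12 - 0*A = 12 - 4*0 = 12 + 0 = 12)
N(V) = -7 + √(12 + V) (N(V) = -7 + √(V + 12) = -7 + √(12 + V))
(N(10) - 38)*(59/62 - 48/(-1)) = ((-7 + √(12 + 10)) - 38)*(59/62 - 48/(-1)) = ((-7 + √22) - 38)*(59*(1/62) - 48*(-1)) = (-45 + √22)*(59/62 + 48) = (-45 + √22)*(3035/62) = -136575/62 + 3035*√22/62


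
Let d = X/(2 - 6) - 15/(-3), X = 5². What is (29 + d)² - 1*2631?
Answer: -29775/16 ≈ -1860.9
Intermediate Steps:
X = 25
d = -5/4 (d = 25/(2 - 6) - 15/(-3) = 25/(-4) - 15*(-⅓) = 25*(-¼) + 5 = -25/4 + 5 = -5/4 ≈ -1.2500)
(29 + d)² - 1*2631 = (29 - 5/4)² - 1*2631 = (111/4)² - 2631 = 12321/16 - 2631 = -29775/16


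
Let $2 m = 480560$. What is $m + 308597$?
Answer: $548877$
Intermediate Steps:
$m = 240280$ ($m = \frac{1}{2} \cdot 480560 = 240280$)
$m + 308597 = 240280 + 308597 = 548877$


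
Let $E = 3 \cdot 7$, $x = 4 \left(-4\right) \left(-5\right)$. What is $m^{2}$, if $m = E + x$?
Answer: $10201$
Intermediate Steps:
$x = 80$ ($x = \left(-16\right) \left(-5\right) = 80$)
$E = 21$
$m = 101$ ($m = 21 + 80 = 101$)
$m^{2} = 101^{2} = 10201$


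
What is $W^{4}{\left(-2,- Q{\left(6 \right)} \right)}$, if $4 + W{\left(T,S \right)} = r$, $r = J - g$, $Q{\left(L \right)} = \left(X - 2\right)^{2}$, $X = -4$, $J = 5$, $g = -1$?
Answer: $16$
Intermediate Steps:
$Q{\left(L \right)} = 36$ ($Q{\left(L \right)} = \left(-4 - 2\right)^{2} = \left(-6\right)^{2} = 36$)
$r = 6$ ($r = 5 - -1 = 5 + 1 = 6$)
$W{\left(T,S \right)} = 2$ ($W{\left(T,S \right)} = -4 + 6 = 2$)
$W^{4}{\left(-2,- Q{\left(6 \right)} \right)} = 2^{4} = 16$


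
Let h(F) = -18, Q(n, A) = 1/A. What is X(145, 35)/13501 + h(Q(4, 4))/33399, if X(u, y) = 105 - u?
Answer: -175442/50102211 ≈ -0.0035017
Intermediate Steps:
X(145, 35)/13501 + h(Q(4, 4))/33399 = (105 - 1*145)/13501 - 18/33399 = (105 - 145)*(1/13501) - 18*1/33399 = -40*1/13501 - 2/3711 = -40/13501 - 2/3711 = -175442/50102211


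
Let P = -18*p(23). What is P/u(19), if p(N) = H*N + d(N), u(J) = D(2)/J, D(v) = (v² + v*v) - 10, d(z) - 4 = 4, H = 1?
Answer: 5301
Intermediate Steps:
d(z) = 8 (d(z) = 4 + 4 = 8)
D(v) = -10 + 2*v² (D(v) = (v² + v²) - 10 = 2*v² - 10 = -10 + 2*v²)
u(J) = -2/J (u(J) = (-10 + 2*2²)/J = (-10 + 2*4)/J = (-10 + 8)/J = -2/J)
p(N) = 8 + N (p(N) = 1*N + 8 = N + 8 = 8 + N)
P = -558 (P = -18*(8 + 23) = -18*31 = -558)
P/u(19) = -558/((-2/19)) = -558/((-2*1/19)) = -558/(-2/19) = -558*(-19/2) = 5301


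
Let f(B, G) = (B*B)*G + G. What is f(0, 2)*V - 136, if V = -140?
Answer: -416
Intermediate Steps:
f(B, G) = G + G*B² (f(B, G) = B²*G + G = G*B² + G = G + G*B²)
f(0, 2)*V - 136 = (2*(1 + 0²))*(-140) - 136 = (2*(1 + 0))*(-140) - 136 = (2*1)*(-140) - 136 = 2*(-140) - 136 = -280 - 136 = -416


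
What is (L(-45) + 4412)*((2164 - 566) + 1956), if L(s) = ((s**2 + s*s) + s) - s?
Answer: 30073948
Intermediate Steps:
L(s) = 2*s**2 (L(s) = ((s**2 + s**2) + s) - s = (2*s**2 + s) - s = (s + 2*s**2) - s = 2*s**2)
(L(-45) + 4412)*((2164 - 566) + 1956) = (2*(-45)**2 + 4412)*((2164 - 566) + 1956) = (2*2025 + 4412)*(1598 + 1956) = (4050 + 4412)*3554 = 8462*3554 = 30073948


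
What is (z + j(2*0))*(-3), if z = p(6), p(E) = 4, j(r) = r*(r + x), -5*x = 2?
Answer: -12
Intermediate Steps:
x = -⅖ (x = -⅕*2 = -⅖ ≈ -0.40000)
j(r) = r*(-⅖ + r) (j(r) = r*(r - ⅖) = r*(-⅖ + r))
z = 4
(z + j(2*0))*(-3) = (4 + (2*0)*(-2 + 5*(2*0))/5)*(-3) = (4 + (⅕)*0*(-2 + 5*0))*(-3) = (4 + (⅕)*0*(-2 + 0))*(-3) = (4 + (⅕)*0*(-2))*(-3) = (4 + 0)*(-3) = 4*(-3) = -12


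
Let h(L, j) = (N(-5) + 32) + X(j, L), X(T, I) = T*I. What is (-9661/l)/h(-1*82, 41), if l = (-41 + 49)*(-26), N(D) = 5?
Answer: -9661/691600 ≈ -0.013969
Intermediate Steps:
X(T, I) = I*T
l = -208 (l = 8*(-26) = -208)
h(L, j) = 37 + L*j (h(L, j) = (5 + 32) + L*j = 37 + L*j)
(-9661/l)/h(-1*82, 41) = (-9661/(-208))/(37 - 1*82*41) = (-9661*(-1/208))/(37 - 82*41) = 9661/(208*(37 - 3362)) = (9661/208)/(-3325) = (9661/208)*(-1/3325) = -9661/691600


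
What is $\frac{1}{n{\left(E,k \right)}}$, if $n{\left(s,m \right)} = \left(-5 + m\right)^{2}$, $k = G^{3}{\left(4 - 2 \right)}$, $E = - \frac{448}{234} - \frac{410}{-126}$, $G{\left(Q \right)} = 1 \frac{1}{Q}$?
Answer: $\frac{64}{1521} \approx 0.042078$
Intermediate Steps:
$G{\left(Q \right)} = \frac{1}{Q}$
$E = \frac{1097}{819}$ ($E = \left(-448\right) \frac{1}{234} - - \frac{205}{63} = - \frac{224}{117} + \frac{205}{63} = \frac{1097}{819} \approx 1.3394$)
$k = \frac{1}{8}$ ($k = \left(\frac{1}{4 - 2}\right)^{3} = \left(\frac{1}{2}\right)^{3} = \frac{1}{8} \approx 0.125$)
$\frac{1}{n{\left(E,k \right)}} = \frac{1}{\left(-5 + \frac{1}{8}\right)^{2}} = \frac{1}{\left(- \frac{39}{8}\right)^{2}} = \frac{1}{\frac{1521}{64}} = \frac{64}{1521}$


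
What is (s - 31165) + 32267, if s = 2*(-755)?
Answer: -408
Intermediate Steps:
s = -1510
(s - 31165) + 32267 = (-1510 - 31165) + 32267 = -32675 + 32267 = -408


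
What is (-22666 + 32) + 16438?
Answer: -6196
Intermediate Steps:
(-22666 + 32) + 16438 = -22634 + 16438 = -6196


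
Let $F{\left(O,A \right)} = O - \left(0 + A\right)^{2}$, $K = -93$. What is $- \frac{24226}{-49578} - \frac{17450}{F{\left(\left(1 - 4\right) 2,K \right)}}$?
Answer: $\frac{11942357}{4767751} \approx 2.5048$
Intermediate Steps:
$F{\left(O,A \right)} = O - A^{2}$
$- \frac{24226}{-49578} - \frac{17450}{F{\left(\left(1 - 4\right) 2,K \right)}} = - \frac{24226}{-49578} - \frac{17450}{\left(1 - 4\right) 2 - \left(-93\right)^{2}} = \left(-24226\right) \left(- \frac{1}{49578}\right) - \frac{17450}{\left(-3\right) 2 - 8649} = \frac{12113}{24789} - \frac{17450}{-6 - 8649} = \frac{12113}{24789} - \frac{17450}{-8655} = \frac{12113}{24789} - - \frac{3490}{1731} = \frac{12113}{24789} + \frac{3490}{1731} = \frac{11942357}{4767751}$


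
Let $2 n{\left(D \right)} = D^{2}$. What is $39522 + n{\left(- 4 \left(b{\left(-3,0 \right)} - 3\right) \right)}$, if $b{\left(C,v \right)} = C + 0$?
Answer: $39810$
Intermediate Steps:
$b{\left(C,v \right)} = C$
$n{\left(D \right)} = \frac{D^{2}}{2}$
$39522 + n{\left(- 4 \left(b{\left(-3,0 \right)} - 3\right) \right)} = 39522 + \frac{\left(- 4 \left(-3 - 3\right)\right)^{2}}{2} = 39522 + \frac{\left(\left(-4\right) \left(-6\right)\right)^{2}}{2} = 39522 + \frac{24^{2}}{2} = 39522 + \frac{1}{2} \cdot 576 = 39522 + 288 = 39810$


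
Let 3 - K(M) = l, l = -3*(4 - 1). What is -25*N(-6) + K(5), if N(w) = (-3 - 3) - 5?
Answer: 287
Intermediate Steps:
N(w) = -11 (N(w) = -6 - 5 = -11)
l = -9 (l = -3*3 = -9)
K(M) = 12 (K(M) = 3 - 1*(-9) = 3 + 9 = 12)
-25*N(-6) + K(5) = -25*(-11) + 12 = 275 + 12 = 287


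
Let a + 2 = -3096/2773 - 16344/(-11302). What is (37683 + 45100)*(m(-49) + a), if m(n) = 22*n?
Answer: -1400578703982540/15670223 ≈ -8.9378e+7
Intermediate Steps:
a = -26174986/15670223 (a = -2 + (-3096/2773 - 16344/(-11302)) = -2 + (-3096*1/2773 - 16344*(-1/11302)) = -2 + (-3096/2773 + 8172/5651) = -2 + 5165460/15670223 = -26174986/15670223 ≈ -1.6704)
(37683 + 45100)*(m(-49) + a) = (37683 + 45100)*(22*(-49) - 26174986/15670223) = 82783*(-1078 - 26174986/15670223) = 82783*(-16918675380/15670223) = -1400578703982540/15670223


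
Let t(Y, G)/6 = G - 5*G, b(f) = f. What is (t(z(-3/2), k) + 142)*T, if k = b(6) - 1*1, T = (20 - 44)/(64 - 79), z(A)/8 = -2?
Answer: 176/5 ≈ 35.200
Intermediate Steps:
z(A) = -16 (z(A) = 8*(-2) = -16)
T = 8/5 (T = -24/(-15) = -24*(-1/15) = 8/5 ≈ 1.6000)
k = 5 (k = 6 - 1*1 = 6 - 1 = 5)
t(Y, G) = -24*G (t(Y, G) = 6*(G - 5*G) = 6*(-4*G) = -24*G)
(t(z(-3/2), k) + 142)*T = (-24*5 + 142)*(8/5) = (-120 + 142)*(8/5) = 22*(8/5) = 176/5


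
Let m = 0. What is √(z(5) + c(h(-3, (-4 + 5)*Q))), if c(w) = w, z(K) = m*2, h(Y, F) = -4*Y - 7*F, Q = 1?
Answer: √5 ≈ 2.2361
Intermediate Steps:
h(Y, F) = -7*F - 4*Y
z(K) = 0 (z(K) = 0*2 = 0)
√(z(5) + c(h(-3, (-4 + 5)*Q))) = √(0 + (-7*(-4 + 5) - 4*(-3))) = √(0 + (-7 + 12)) = √(0 + 5) = √5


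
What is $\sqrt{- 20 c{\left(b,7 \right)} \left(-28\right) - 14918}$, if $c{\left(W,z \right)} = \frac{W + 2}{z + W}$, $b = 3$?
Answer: $i \sqrt{14638} \approx 120.99 i$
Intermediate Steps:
$c{\left(W,z \right)} = \frac{2 + W}{W + z}$
$\sqrt{- 20 c{\left(b,7 \right)} \left(-28\right) - 14918} = \sqrt{- 20 \frac{2 + 3}{3 + 7} \left(-28\right) - 14918} = \sqrt{- 20 \cdot \frac{1}{10} \cdot 5 \left(-28\right) - 14918} = \sqrt{\left(-20\right) \frac{1}{2} \left(-28\right) - 14918} = \sqrt{\left(-10\right) \left(-28\right) - 14918} = \sqrt{280 - 14918} = \sqrt{-14638} = i \sqrt{14638}$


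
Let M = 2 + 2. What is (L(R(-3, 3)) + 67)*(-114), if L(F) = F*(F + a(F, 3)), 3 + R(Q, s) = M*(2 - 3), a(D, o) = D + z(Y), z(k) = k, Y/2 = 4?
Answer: -12426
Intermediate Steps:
Y = 8 (Y = 2*4 = 8)
M = 4
a(D, o) = 8 + D (a(D, o) = D + 8 = 8 + D)
R(Q, s) = -7 (R(Q, s) = -3 + 4*(2 - 3) = -3 + 4*(-1) = -3 - 4 = -7)
L(F) = F*(8 + 2*F) (L(F) = F*(F + (8 + F)) = F*(8 + 2*F))
(L(R(-3, 3)) + 67)*(-114) = (2*(-7)*(4 - 7) + 67)*(-114) = (2*(-7)*(-3) + 67)*(-114) = (42 + 67)*(-114) = 109*(-114) = -12426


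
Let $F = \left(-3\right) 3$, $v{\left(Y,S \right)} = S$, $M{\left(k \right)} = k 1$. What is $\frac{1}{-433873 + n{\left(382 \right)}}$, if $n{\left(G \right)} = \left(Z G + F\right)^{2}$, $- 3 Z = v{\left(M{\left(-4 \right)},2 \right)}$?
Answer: $- \frac{9}{3279176} \approx -2.7446 \cdot 10^{-6}$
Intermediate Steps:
$M{\left(k \right)} = k$
$F = -9$
$Z = - \frac{2}{3}$ ($Z = \left(- \frac{1}{3}\right) 2 = - \frac{2}{3} \approx -0.66667$)
$n{\left(G \right)} = \left(-9 - \frac{2 G}{3}\right)^{2}$ ($n{\left(G \right)} = \left(- \frac{2 G}{3} - 9\right)^{2} = \left(-9 - \frac{2 G}{3}\right)^{2}$)
$\frac{1}{-433873 + n{\left(382 \right)}} = \frac{1}{-433873 + \frac{\left(27 + 2 \cdot 382\right)^{2}}{9}} = \frac{1}{-433873 + \frac{\left(27 + 764\right)^{2}}{9}} = \frac{1}{-433873 + \frac{791^{2}}{9}} = \frac{1}{-433873 + \frac{1}{9} \cdot 625681} = \frac{1}{-433873 + \frac{625681}{9}} = \frac{1}{- \frac{3279176}{9}} = - \frac{9}{3279176}$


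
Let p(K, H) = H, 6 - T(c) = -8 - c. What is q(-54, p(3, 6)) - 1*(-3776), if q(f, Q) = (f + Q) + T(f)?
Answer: 3688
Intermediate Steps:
T(c) = 14 + c (T(c) = 6 - (-8 - c) = 6 + (8 + c) = 14 + c)
q(f, Q) = 14 + Q + 2*f (q(f, Q) = (f + Q) + (14 + f) = (Q + f) + (14 + f) = 14 + Q + 2*f)
q(-54, p(3, 6)) - 1*(-3776) = (14 + 6 + 2*(-54)) - 1*(-3776) = (14 + 6 - 108) + 3776 = -88 + 3776 = 3688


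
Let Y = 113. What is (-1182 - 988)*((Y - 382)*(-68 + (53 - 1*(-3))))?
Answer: -7004760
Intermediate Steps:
(-1182 - 988)*((Y - 382)*(-68 + (53 - 1*(-3)))) = (-1182 - 988)*((113 - 382)*(-68 + (53 - 1*(-3)))) = -(-583730)*(-68 + (53 + 3)) = -(-583730)*(-68 + 56) = -(-583730)*(-12) = -2170*3228 = -7004760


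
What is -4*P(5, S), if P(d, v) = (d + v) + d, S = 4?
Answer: -56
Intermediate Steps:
P(d, v) = v + 2*d
-4*P(5, S) = -4*(4 + 2*5) = -4*(4 + 10) = -4*14 = -56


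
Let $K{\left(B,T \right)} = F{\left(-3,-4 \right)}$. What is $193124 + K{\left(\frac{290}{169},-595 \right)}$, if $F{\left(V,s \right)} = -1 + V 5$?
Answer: $193108$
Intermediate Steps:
$F{\left(V,s \right)} = -1 + 5 V$
$K{\left(B,T \right)} = -16$ ($K{\left(B,T \right)} = -1 + 5 \left(-3\right) = -1 - 15 = -16$)
$193124 + K{\left(\frac{290}{169},-595 \right)} = 193124 - 16 = 193108$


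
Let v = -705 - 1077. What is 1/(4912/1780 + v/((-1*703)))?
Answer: 312835/1656274 ≈ 0.18888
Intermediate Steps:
v = -1782
1/(4912/1780 + v/((-1*703))) = 1/(4912/1780 - 1782/((-1*703))) = 1/(4912*(1/1780) - 1782/(-703)) = 1/(1228/445 - 1782*(-1/703)) = 1/(1228/445 + 1782/703) = 1/(1656274/312835) = 312835/1656274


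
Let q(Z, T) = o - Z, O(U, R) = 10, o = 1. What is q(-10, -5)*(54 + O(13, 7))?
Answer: 704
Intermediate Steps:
q(Z, T) = 1 - Z
q(-10, -5)*(54 + O(13, 7)) = (1 - 1*(-10))*(54 + 10) = (1 + 10)*64 = 11*64 = 704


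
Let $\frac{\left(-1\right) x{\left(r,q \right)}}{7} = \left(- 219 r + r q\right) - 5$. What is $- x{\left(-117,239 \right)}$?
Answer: $-16415$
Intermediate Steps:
$x{\left(r,q \right)} = 35 + 1533 r - 7 q r$ ($x{\left(r,q \right)} = - 7 \left(\left(- 219 r + r q\right) - 5\right) = - 7 \left(\left(- 219 r + q r\right) - 5\right) = - 7 \left(-5 - 219 r + q r\right) = 35 + 1533 r - 7 q r$)
$- x{\left(-117,239 \right)} = - (35 + 1533 \left(-117\right) - 1673 \left(-117\right)) = - (35 - 179361 + 195741) = \left(-1\right) 16415 = -16415$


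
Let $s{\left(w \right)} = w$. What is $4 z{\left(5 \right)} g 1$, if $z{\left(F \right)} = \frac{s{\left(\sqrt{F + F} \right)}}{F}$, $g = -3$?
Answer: $- \frac{12 \sqrt{10}}{5} \approx -7.5895$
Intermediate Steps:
$z{\left(F \right)} = \frac{\sqrt{2}}{\sqrt{F}}$ ($z{\left(F \right)} = \frac{\sqrt{F + F}}{F} = \frac{\sqrt{2 F}}{F} = \frac{\sqrt{2} \sqrt{F}}{F} = \frac{\sqrt{2}}{\sqrt{F}}$)
$4 z{\left(5 \right)} g 1 = 4 \frac{\sqrt{2}}{\sqrt{5}} \left(\left(-3\right) 1\right) = 4 \sqrt{2} \frac{\sqrt{5}}{5} \left(-3\right) = 4 \frac{\sqrt{10}}{5} \left(-3\right) = \frac{4 \sqrt{10}}{5} \left(-3\right) = - \frac{12 \sqrt{10}}{5}$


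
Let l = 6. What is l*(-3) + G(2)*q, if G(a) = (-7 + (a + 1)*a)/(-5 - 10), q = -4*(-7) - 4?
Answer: -82/5 ≈ -16.400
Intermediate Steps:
q = 24 (q = 28 - 4 = 24)
G(a) = 7/15 - a*(1 + a)/15 (G(a) = (-7 + (1 + a)*a)/(-15) = (-7 + a*(1 + a))*(-1/15) = 7/15 - a*(1 + a)/15)
l*(-3) + G(2)*q = 6*(-3) + (7/15 - 1/15*2 - 1/15*2**2)*24 = -18 + (7/15 - 2/15 - 1/15*4)*24 = -18 + (7/15 - 2/15 - 4/15)*24 = -18 + (1/15)*24 = -18 + 8/5 = -82/5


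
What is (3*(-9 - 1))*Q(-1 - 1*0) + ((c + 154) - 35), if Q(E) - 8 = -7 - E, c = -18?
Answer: 41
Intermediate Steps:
Q(E) = 1 - E (Q(E) = 8 + (-7 - E) = 1 - E)
(3*(-9 - 1))*Q(-1 - 1*0) + ((c + 154) - 35) = (3*(-9 - 1))*(1 - (-1 - 1*0)) + ((-18 + 154) - 35) = (3*(-10))*(1 - (-1 + 0)) + (136 - 35) = -30*(1 - 1*(-1)) + 101 = -30*(1 + 1) + 101 = -30*2 + 101 = -60 + 101 = 41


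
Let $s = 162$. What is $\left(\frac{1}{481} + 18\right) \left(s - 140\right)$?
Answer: $\frac{190498}{481} \approx 396.05$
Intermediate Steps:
$\left(\frac{1}{481} + 18\right) \left(s - 140\right) = \left(\frac{1}{481} + 18\right) \left(162 - 140\right) = \left(\frac{1}{481} + 18\right) 22 = \frac{8659}{481} \cdot 22 = \frac{190498}{481}$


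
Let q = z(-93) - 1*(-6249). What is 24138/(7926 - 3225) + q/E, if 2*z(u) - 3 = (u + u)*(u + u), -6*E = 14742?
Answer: -3806995/855582 ≈ -4.4496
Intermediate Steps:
E = -2457 (E = -⅙*14742 = -2457)
z(u) = 3/2 + 2*u² (z(u) = 3/2 + ((u + u)*(u + u))/2 = 3/2 + ((2*u)*(2*u))/2 = 3/2 + (4*u²)/2 = 3/2 + 2*u²)
q = 47097/2 (q = (3/2 + 2*(-93)²) - 1*(-6249) = (3/2 + 2*8649) + 6249 = (3/2 + 17298) + 6249 = 34599/2 + 6249 = 47097/2 ≈ 23549.)
24138/(7926 - 3225) + q/E = 24138/(7926 - 3225) + (47097/2)/(-2457) = 24138/4701 + (47097/2)*(-1/2457) = 24138*(1/4701) - 5233/546 = 8046/1567 - 5233/546 = -3806995/855582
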